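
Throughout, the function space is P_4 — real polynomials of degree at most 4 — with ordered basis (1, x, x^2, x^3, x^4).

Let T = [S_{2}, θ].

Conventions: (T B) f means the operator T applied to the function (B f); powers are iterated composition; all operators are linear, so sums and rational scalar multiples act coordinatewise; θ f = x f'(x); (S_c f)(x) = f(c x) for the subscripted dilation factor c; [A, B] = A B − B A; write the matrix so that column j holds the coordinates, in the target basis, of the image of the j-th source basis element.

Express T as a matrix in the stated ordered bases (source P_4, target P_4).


the matrix is [[0, 0, 0, 0, 0]; [0, 0, 0, 0, 0]; [0, 0, 0, 0, 0]; [0, 0, 0, 0, 0]; [0, 0, 0, 0, 0]] (rows listed top to bottom)

image of 1: 0
image of x: 0
image of x^2: 0
image of x^3: 0
image of x^4: 0
each image's coordinates form column j of the matrix


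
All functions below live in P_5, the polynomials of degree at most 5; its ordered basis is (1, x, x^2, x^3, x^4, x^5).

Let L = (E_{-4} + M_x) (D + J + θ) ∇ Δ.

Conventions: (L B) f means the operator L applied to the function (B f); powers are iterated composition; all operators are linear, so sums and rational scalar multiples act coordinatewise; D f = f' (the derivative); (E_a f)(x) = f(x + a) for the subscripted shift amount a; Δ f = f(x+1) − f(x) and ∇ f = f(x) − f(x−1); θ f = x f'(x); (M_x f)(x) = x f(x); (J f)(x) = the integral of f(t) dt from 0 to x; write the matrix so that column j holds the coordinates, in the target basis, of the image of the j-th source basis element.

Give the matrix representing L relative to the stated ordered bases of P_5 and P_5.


image of 1: 0
image of x: 0
image of x^2: 2x^2 + 2x - 8
image of x^3: 3x^3 + 9x^2 - 12x + 30
image of x^4: 4x^4 + 28x^3 + 2x^2 + 26x + 24
image of x^5: 5x^5 + 65x^4 + 45x^3 - 165x^2 + 1100x - 1550
each image's coordinates form column j of the matrix

the matrix is [[0, 0, -8, 30, 24, -1550]; [0, 0, 2, -12, 26, 1100]; [0, 0, 2, 9, 2, -165]; [0, 0, 0, 3, 28, 45]; [0, 0, 0, 0, 4, 65]; [0, 0, 0, 0, 0, 5]] (rows listed top to bottom)


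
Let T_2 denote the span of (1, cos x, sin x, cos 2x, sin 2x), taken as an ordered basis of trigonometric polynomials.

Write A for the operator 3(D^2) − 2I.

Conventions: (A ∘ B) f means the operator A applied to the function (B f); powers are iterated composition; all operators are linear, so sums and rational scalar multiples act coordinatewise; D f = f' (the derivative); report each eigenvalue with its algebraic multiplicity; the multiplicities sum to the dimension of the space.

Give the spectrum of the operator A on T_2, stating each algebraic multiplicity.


λ = -14 (multiplicity 2), λ = -5 (multiplicity 2), λ = -2 (multiplicity 1)

image of 1: -2
image of cos x: -5cos x
image of sin x: -5sin x
image of cos 2x: -14cos 2x
image of sin 2x: -14sin 2x
the matrix is diagonal; its diagonal is (-2, -5, -5, -14, -14)
for a triangular matrix the eigenvalues are the diagonal entries, with algebraic multiplicity their repetition count


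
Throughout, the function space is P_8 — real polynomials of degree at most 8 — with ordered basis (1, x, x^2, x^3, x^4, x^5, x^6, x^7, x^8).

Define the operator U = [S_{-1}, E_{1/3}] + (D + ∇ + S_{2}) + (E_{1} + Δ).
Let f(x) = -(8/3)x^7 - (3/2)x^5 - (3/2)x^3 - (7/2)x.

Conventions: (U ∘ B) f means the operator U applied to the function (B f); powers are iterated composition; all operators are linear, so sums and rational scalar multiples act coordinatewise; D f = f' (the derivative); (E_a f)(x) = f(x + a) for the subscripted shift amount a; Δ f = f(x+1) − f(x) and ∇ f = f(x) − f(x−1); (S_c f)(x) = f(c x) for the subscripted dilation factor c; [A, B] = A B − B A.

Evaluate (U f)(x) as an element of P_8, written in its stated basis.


the result is g(x) = -344x^7 - (784/9)x^6 - (211/2)x^5 - (26075/81)x^4 - (731/6)x^3 - (57244/243)x^2 - (247/6)x - 219526/6561

E_{1/3} f = -(8/3)x^7 - (56/9)x^6 - (139/18)x^5 - (965/162)x^4 - (2099/486)x^3 - (1111/486)x^2 - (18013/4374)x - 16135/13122
S_{-1} E_{1/3} f = (8/3)x^7 - (56/9)x^6 + (139/18)x^5 - (965/162)x^4 + (2099/486)x^3 - (1111/486)x^2 + (18013/4374)x - 16135/13122
S_{-1} f = (8/3)x^7 + (3/2)x^5 + (3/2)x^3 + (7/2)x
E_{1/3} S_{-1} f = (8/3)x^7 + (56/9)x^6 + (139/18)x^5 + (965/162)x^4 + (2099/486)x^3 + (1111/486)x^2 + (18013/4374)x + 16135/13122
[S_{-1}, E_{1/3}] f = -(112/9)x^6 - (965/81)x^4 - (1111/243)x^2 - 16135/6561
D f = -(56/3)x^6 - (15/2)x^4 - (9/2)x^2 - 7/2
∇ f = -(56/3)x^6 + 56x^5 - (605/6)x^4 + (325/3)x^3 - (151/2)x^2 + (92/3)x - 55/6
S_{2} f = -(1024/3)x^7 - 48x^5 - 12x^3 - 7x
(D + ∇ + S_{2}) f = -(1024/3)x^7 - (112/3)x^6 + 8x^5 - (325/3)x^4 + (289/3)x^3 - 80x^2 + (71/3)x - 38/3
E_{1} f = -(8/3)x^7 - (56/3)x^6 - (115/2)x^5 - (605/6)x^4 - (659/6)x^3 - (151/2)x^2 - (205/6)x - 55/6
Δ f = -(56/3)x^6 - 56x^5 - (605/6)x^4 - (325/3)x^3 - (151/2)x^2 - (92/3)x - 55/6
(E_{1} + Δ) f = -(8/3)x^7 - (112/3)x^6 - (227/2)x^5 - (605/3)x^4 - (1309/6)x^3 - 151x^2 - (389/6)x - 55/3
([S_{-1}, E_{1/3}] + (D + ∇ + S_{2}) + (E_{1} + Δ)) f = -344x^7 - (784/9)x^6 - (211/2)x^5 - (26075/81)x^4 - (731/6)x^3 - (57244/243)x^2 - (247/6)x - 219526/6561


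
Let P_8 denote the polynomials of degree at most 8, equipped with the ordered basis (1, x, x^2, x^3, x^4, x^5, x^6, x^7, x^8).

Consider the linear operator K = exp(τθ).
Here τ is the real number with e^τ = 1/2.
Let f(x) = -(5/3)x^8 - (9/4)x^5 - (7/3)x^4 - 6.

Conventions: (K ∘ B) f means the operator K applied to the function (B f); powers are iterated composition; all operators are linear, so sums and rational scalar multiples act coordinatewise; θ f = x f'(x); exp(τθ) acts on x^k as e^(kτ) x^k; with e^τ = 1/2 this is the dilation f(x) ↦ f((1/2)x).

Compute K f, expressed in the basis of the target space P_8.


exp(τθ) x^k = e^(kτ) x^k; with e^τ = 1/2 this sends x^k to (1/2)^k x^k
x^4 ↦ 1/16 x^4
x^5 ↦ 1/32 x^5
x^8 ↦ 1/256 x^8
applying this coordinatewise to f: exp(τθ) f = -(5/768)x^8 - (9/128)x^5 - (7/48)x^4 - 6

g(x) = -(5/768)x^8 - (9/128)x^5 - (7/48)x^4 - 6


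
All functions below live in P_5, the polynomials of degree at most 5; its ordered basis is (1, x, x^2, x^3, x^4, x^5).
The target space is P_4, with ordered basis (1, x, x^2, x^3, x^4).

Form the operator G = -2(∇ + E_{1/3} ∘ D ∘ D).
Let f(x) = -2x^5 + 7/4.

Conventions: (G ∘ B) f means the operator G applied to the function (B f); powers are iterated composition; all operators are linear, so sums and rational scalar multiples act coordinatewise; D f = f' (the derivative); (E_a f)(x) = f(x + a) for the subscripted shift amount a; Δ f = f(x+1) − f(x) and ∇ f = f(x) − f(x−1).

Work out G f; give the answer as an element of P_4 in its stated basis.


the result is g(x) = 20x^4 + 40x^3 + 120x^2 + (20/3)x + 188/27

∇ f = -10x^4 + 20x^3 - 20x^2 + 10x - 2
D f = -10x^4
D D f = -40x^3
E_{1/3} D D f = -40x^3 - 40x^2 - (40/3)x - 40/27
(∇ + E_{1/3} ∘ D ∘ D) f = -10x^4 - 20x^3 - 60x^2 - (10/3)x - 94/27
(-2(∇ + E_{1/3} ∘ D ∘ D)) f = 20x^4 + 40x^3 + 120x^2 + (20/3)x + 188/27


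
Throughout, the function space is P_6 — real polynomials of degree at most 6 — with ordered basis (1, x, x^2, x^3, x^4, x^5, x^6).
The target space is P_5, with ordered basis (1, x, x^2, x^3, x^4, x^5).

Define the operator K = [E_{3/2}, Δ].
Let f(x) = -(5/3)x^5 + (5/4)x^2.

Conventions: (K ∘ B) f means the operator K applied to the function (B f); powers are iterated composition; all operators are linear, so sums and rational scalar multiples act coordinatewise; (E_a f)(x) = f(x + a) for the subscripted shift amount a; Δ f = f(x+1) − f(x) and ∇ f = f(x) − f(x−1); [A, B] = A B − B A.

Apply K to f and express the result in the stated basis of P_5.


Δ f = -(25/3)x^4 - (50/3)x^3 - (50/3)x^2 - (35/6)x - 5/12
E_{3/2} Δ f = -(25/3)x^4 - (200/3)x^3 - (1225/6)x^2 - (1685/6)x - 6965/48
E_{3/2} f = -(5/3)x^5 - (25/2)x^4 - (75/2)x^3 - 55x^2 - (615/16)x - 315/32
Δ E_{3/2} f = -(25/3)x^4 - (200/3)x^3 - (1225/6)x^2 - (1685/6)x - 6965/48
[E_{3/2}, Δ] f = 0

the result is g(x) = 0


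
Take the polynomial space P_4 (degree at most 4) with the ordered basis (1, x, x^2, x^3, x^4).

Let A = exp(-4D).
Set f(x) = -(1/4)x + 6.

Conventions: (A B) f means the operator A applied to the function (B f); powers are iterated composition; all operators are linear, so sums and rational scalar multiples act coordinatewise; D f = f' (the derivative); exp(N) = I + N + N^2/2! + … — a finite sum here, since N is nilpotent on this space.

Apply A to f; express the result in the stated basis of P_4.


order-1 term: 1
the series for exp(-4D) f terminates at order 1
exp(-4D) f = -(1/4)x + 7

the image equals g(x) = -(1/4)x + 7


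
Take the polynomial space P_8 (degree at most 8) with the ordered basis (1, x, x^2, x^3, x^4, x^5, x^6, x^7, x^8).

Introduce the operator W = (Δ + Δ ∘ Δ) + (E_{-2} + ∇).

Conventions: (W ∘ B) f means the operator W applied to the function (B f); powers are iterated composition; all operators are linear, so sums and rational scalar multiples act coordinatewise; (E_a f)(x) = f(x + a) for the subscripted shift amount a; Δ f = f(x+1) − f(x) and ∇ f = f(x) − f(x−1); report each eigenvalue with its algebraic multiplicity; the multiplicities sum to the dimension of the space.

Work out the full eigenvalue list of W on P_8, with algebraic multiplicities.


image of 1: 1
image of x: x
image of x^2: x^2 + 6
image of x^3: x^3 + 18x
image of x^4: x^4 + 36x^2 + 30
image of x^5: x^5 + 60x^3 + 150x
image of x^6: x^6 + 90x^4 + 450x^2 + 126
image of x^7: x^7 + 126x^5 + 1050x^3 + 882x
image of x^8: x^8 + 168x^6 + 2100x^4 + 3528x^2 + 510
the matrix is upper triangular; its diagonal is (1, 1, 1, 1, 1, 1, 1, 1, 1)
for a triangular matrix the eigenvalues are the diagonal entries, with algebraic multiplicity their repetition count

λ = 1 (multiplicity 9)


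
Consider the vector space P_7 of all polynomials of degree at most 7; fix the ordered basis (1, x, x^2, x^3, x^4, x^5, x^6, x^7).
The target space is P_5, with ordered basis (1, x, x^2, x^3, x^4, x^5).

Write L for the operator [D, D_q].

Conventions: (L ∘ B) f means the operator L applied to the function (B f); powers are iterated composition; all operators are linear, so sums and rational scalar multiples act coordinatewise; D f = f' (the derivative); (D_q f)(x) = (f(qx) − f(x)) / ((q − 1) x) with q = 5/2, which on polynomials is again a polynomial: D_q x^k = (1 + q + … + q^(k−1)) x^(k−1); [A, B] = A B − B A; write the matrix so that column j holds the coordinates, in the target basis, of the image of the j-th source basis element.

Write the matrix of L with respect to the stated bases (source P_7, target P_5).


image of 1: 0
image of x: 0
image of x^2: 3/2
image of x^3: 9x
image of x^4: (297/8)x^2
image of x^5: (1047/8)x^3
image of x^6: (13563/32)x^4
image of x^7: (5211/4)x^5
each image's coordinates form column j of the matrix

the matrix is [[0, 0, 3/2, 0, 0, 0, 0, 0]; [0, 0, 0, 9, 0, 0, 0, 0]; [0, 0, 0, 0, 297/8, 0, 0, 0]; [0, 0, 0, 0, 0, 1047/8, 0, 0]; [0, 0, 0, 0, 0, 0, 13563/32, 0]; [0, 0, 0, 0, 0, 0, 0, 5211/4]] (rows listed top to bottom)


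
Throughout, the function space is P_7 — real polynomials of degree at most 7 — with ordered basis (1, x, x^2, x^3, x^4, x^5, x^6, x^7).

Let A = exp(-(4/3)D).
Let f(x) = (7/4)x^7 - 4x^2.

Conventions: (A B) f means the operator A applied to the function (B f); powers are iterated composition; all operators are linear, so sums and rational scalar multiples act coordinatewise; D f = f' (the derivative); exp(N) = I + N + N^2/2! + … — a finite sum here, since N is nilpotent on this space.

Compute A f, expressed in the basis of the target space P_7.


order-1 term: -(49/3)x^6 + (32/3)x
order-2 term: (196/3)x^5 - 64/9
order-3 term: -(3920/27)x^4
order-4 term: (15680/81)x^3
order-5 term: -(12544/81)x^2
order-6 term: (50176/729)x
order-7 term: -28672/2187
the series for exp(-(4/3)D) f terminates at order 7
exp(-(4/3)D) f = (7/4)x^7 - (49/3)x^6 + (196/3)x^5 - (3920/27)x^4 + (15680/81)x^3 - (12868/81)x^2 + (57952/729)x - 44224/2187

the image equals g(x) = (7/4)x^7 - (49/3)x^6 + (196/3)x^5 - (3920/27)x^4 + (15680/81)x^3 - (12868/81)x^2 + (57952/729)x - 44224/2187


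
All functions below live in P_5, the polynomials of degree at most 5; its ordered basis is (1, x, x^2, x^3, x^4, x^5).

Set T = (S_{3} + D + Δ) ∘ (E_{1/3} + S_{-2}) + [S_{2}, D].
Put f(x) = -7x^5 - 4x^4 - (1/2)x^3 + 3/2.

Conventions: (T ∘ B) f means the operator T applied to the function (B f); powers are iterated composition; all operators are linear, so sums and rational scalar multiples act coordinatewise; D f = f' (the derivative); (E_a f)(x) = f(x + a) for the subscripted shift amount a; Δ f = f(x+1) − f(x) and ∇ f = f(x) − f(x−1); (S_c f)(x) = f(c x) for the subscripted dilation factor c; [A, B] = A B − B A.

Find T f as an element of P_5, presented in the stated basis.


E_{1/3} f = -7x^5 - (47/3)x^4 - (245/18)x^3 - (311/54)x^2 - (193/162)x + 341/243
S_{-2} f = 224x^5 - 64x^4 + 4x^3 + 3/2
(E_{1/3} + S_{-2}) f = 217x^5 - (239/3)x^4 - (173/18)x^3 - (311/54)x^2 - (193/162)x + 1411/486
S_{3} (E_{1/3} + S_{-2}) f = 52731x^5 - 6453x^4 - (519/2)x^3 - (311/6)x^2 - (193/54)x + 1411/486
D (E_{1/3} + S_{-2}) f = 1085x^4 - (956/3)x^3 - (173/6)x^2 - (311/27)x - 193/162
Δ (E_{1/3} + S_{-2}) f = 1085x^4 + (5554/3)x^3 + (9979/6)x^2 + (39203/54)x + 19565/162
(S_{3} + D + Δ) (E_{1/3} + S_{-2}) f = 52731x^5 - 4283x^4 + (7639/6)x^3 + (3165/2)x^2 + (6398/9)x + 59527/486
D f = -35x^4 - 16x^3 - (3/2)x^2
S_{2} D f = -560x^4 - 128x^3 - 6x^2
S_{2} f = -224x^5 - 64x^4 - 4x^3 + 3/2
D S_{2} f = -1120x^4 - 256x^3 - 12x^2
[S_{2}, D] f = 560x^4 + 128x^3 + 6x^2
((S_{3} + D + Δ) ∘ (E_{1/3} + S_{-2}) + [S_{2}, D]) f = 52731x^5 - 3723x^4 + (8407/6)x^3 + (3177/2)x^2 + (6398/9)x + 59527/486

the image equals g(x) = 52731x^5 - 3723x^4 + (8407/6)x^3 + (3177/2)x^2 + (6398/9)x + 59527/486


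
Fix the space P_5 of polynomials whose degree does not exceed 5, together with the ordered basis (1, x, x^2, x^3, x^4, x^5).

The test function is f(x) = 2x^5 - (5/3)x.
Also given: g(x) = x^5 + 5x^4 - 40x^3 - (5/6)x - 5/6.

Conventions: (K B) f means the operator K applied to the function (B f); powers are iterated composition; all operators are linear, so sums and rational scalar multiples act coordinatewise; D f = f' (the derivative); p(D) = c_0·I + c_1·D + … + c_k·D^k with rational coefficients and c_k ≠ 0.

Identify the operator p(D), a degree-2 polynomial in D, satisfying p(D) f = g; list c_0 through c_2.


D^0 f = 2x^5 - (5/3)x
D^1 f = 10x^4 - 5/3
D^2 f = 40x^3
matching coefficients of g against c_0 f + c_1 Df + … from the top degree down determines the c_i
solution: c_0 = 1/2, c_1 = 1/2, c_2 = -1

p(D) = (1/2)·I + (1/2)·D − D^2, i.e. c_0 = 1/2, c_1 = 1/2, c_2 = -1


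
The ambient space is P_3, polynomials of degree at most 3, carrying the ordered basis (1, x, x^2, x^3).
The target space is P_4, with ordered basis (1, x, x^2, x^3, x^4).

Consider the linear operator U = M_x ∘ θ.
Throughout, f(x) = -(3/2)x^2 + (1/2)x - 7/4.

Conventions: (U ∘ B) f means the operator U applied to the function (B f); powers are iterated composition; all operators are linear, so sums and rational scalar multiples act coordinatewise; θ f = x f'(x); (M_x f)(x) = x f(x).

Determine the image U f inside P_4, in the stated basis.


the image equals g(x) = -3x^3 + (1/2)x^2

θ f = -3x^2 + (1/2)x
M_x θ f = -3x^3 + (1/2)x^2


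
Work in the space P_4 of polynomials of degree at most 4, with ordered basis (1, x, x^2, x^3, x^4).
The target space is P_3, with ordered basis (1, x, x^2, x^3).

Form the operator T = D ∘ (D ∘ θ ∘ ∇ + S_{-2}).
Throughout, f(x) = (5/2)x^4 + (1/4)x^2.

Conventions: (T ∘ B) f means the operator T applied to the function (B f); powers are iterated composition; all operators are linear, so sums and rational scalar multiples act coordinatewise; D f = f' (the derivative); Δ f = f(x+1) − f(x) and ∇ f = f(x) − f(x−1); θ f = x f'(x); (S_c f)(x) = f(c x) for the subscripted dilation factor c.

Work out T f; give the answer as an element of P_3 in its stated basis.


∇ f = 10x^3 - 15x^2 + (21/2)x - 11/4
θ ∇ f = 30x^3 - 30x^2 + (21/2)x
D θ ∇ f = 90x^2 - 60x + 21/2
S_{-2} f = 40x^4 + x^2
(D ∘ θ ∘ ∇ + S_{-2}) f = 40x^4 + 91x^2 - 60x + 21/2
D (D ∘ θ ∘ ∇ + S_{-2}) f = 160x^3 + 182x - 60

the result is g(x) = 160x^3 + 182x - 60


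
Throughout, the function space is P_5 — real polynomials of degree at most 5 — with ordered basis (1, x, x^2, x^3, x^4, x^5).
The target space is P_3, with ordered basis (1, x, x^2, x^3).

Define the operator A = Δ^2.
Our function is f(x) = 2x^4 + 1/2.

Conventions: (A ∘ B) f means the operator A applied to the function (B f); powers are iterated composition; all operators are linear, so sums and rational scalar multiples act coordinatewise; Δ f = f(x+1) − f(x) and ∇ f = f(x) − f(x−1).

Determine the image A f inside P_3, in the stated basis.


the image equals g(x) = 24x^2 + 48x + 28

Δ f = 8x^3 + 12x^2 + 8x + 2
Δ Δ f = 24x^2 + 48x + 28


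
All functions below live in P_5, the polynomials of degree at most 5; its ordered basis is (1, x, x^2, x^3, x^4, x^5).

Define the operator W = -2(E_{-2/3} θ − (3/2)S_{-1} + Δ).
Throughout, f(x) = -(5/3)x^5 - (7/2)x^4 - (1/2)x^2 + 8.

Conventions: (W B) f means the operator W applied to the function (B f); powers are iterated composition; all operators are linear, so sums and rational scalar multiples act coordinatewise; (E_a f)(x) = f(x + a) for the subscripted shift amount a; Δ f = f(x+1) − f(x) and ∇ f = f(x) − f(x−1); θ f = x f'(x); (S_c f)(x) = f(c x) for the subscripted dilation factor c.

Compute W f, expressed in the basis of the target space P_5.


θ f = -(25/3)x^5 - 14x^4 - x^2
E_{-2/3} θ f = -(25/3)x^5 + (124/9)x^4 + (8/27)x^3 - (1105/81)x^2 + (2356/243)x - 1540/729
S_{-1} f = (5/3)x^5 - (7/2)x^4 - (1/2)x^2 + 8
(-(3/2)S_{-1}) f = -(5/2)x^5 + (21/4)x^4 + (3/4)x^2 - 12
Δ f = -(25/3)x^4 - (92/3)x^3 - (113/3)x^2 - (70/3)x - 17/3
(E_{-2/3} θ − (3/2)S_{-1} + Δ) f = -(65/6)x^5 + (385/36)x^4 - (820/27)x^3 - (16381/324)x^2 - (3314/243)x - 14419/729
(-2(E_{-2/3} θ − (3/2)S_{-1} + Δ)) f = (65/3)x^5 - (385/18)x^4 + (1640/27)x^3 + (16381/162)x^2 + (6628/243)x + 28838/729

g(x) = (65/3)x^5 - (385/18)x^4 + (1640/27)x^3 + (16381/162)x^2 + (6628/243)x + 28838/729


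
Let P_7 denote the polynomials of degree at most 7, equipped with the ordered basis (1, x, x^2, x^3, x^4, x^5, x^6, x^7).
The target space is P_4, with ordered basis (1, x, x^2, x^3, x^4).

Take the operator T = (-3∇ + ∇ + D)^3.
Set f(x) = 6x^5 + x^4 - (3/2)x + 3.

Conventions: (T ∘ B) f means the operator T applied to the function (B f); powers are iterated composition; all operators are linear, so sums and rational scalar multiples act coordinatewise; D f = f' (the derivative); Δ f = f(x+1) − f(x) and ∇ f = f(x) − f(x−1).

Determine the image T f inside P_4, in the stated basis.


g(x) = -360x^2 + 2136x - 2808

∇ f = 30x^4 - 56x^3 + 54x^2 - 26x + 7/2
(-3∇) f = -90x^4 + 168x^3 - 162x^2 + 78x - 21/2
∇ f = 30x^4 - 56x^3 + 54x^2 - 26x + 7/2
D f = 30x^4 + 4x^3 - 3/2
(-3∇ + ∇ + D) f = -30x^4 + 116x^3 - 108x^2 + 52x - 17/2
∇ (-3∇ + ∇ + D) f = -120x^3 + 528x^2 - 684x + 306
(-3∇) (-3∇ + ∇ + D) f = 360x^3 - 1584x^2 + 2052x - 918
∇ (-3∇ + ∇ + D) f = -120x^3 + 528x^2 - 684x + 306
D (-3∇ + ∇ + D) f = -120x^3 + 348x^2 - 216x + 52
(-3∇ + ∇ + D) (-3∇ + ∇ + D) f = 120x^3 - 708x^2 + 1152x - 560
∇ (-3∇ + ∇ + D) (-3∇ + ∇ + D) f = 360x^2 - 1776x + 1980
(-3∇) (-3∇ + ∇ + D) (-3∇ + ∇ + D) f = -1080x^2 + 5328x - 5940
∇ (-3∇ + ∇ + D) (-3∇ + ∇ + D) f = 360x^2 - 1776x + 1980
D (-3∇ + ∇ + D) (-3∇ + ∇ + D) f = 360x^2 - 1416x + 1152
(-3∇ + ∇ + D) (-3∇ + ∇ + D) (-3∇ + ∇ + D) f = -360x^2 + 2136x - 2808


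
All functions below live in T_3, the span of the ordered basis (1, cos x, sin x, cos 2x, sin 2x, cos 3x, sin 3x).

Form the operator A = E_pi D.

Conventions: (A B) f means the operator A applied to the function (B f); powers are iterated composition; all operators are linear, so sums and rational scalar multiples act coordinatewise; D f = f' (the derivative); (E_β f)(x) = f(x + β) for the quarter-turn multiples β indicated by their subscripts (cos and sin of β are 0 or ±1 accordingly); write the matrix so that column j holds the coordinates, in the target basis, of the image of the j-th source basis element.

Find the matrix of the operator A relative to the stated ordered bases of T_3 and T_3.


image of 1: 0
image of cos x: sin x
image of sin x: -cos x
image of cos 2x: -2sin 2x
image of sin 2x: 2cos 2x
image of cos 3x: 3sin 3x
image of sin 3x: -3cos 3x
each image's coordinates form column j of the matrix

the matrix is [[0, 0, 0, 0, 0, 0, 0]; [0, 0, -1, 0, 0, 0, 0]; [0, 1, 0, 0, 0, 0, 0]; [0, 0, 0, 0, 2, 0, 0]; [0, 0, 0, -2, 0, 0, 0]; [0, 0, 0, 0, 0, 0, -3]; [0, 0, 0, 0, 0, 3, 0]] (rows listed top to bottom)


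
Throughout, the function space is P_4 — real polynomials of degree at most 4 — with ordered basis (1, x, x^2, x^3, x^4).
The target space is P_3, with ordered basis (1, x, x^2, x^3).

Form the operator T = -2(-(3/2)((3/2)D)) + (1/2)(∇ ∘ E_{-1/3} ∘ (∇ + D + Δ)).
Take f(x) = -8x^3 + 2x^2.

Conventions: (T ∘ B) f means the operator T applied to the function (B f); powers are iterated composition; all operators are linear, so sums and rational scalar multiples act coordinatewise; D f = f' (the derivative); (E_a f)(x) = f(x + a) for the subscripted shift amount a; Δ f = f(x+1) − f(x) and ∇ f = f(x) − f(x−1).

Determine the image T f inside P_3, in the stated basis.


the image equals g(x) = -108x^2 - 54x + 66

D f = -24x^2 + 4x
((3/2)D) f = -36x^2 + 6x
(-(3/2)((3/2)D)) f = 54x^2 - 9x
(-2(-(3/2)((3/2)D))) f = -108x^2 + 18x
∇ f = -24x^2 + 28x - 10
D f = -24x^2 + 4x
Δ f = -24x^2 - 20x - 6
(∇ + D + Δ) f = -72x^2 + 12x - 16
E_{-1/3} (∇ + D + Δ) f = -72x^2 + 60x - 28
∇ E_{-1/3} (∇ + D + Δ) f = -144x + 132
((1/2)(∇ ∘ E_{-1/3} ∘ (∇ + D + Δ))) f = -72x + 66
(-2(-(3/2)((3/2)D)) + (1/2)(∇ ∘ E_{-1/3} ∘ (∇ + D + Δ))) f = -108x^2 - 54x + 66


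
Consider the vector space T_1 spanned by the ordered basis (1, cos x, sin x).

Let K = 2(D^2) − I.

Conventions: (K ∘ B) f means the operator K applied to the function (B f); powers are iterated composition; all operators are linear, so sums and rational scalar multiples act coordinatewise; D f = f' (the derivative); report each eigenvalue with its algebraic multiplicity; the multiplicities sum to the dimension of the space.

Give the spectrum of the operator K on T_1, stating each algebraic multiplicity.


λ = -3 (multiplicity 2), λ = -1 (multiplicity 1)

image of 1: -1
image of cos x: -3cos x
image of sin x: -3sin x
the matrix is diagonal; its diagonal is (-1, -3, -3)
for a triangular matrix the eigenvalues are the diagonal entries, with algebraic multiplicity their repetition count


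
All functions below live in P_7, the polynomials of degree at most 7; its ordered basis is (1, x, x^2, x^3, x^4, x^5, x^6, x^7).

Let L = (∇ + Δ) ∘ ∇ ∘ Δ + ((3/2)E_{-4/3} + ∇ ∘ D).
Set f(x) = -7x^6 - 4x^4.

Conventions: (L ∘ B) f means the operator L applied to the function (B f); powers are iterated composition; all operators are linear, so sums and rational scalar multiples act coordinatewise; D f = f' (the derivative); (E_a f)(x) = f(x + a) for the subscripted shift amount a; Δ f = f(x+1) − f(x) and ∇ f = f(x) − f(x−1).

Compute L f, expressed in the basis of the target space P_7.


g(x) = -(21/2)x^6 + 84x^5 - 496x^4 - (6572/9)x^3 - (9268/9)x^2 - (57554/27)x - 33038/243

Δ f = -42x^5 - 105x^4 - 156x^3 - 129x^2 - 58x - 11
∇ Δ f = -210x^4 - 258x^2 - 22
∇ ∇ Δ f = -840x^3 + 1260x^2 - 1356x + 468
Δ ∇ Δ f = -840x^3 - 1260x^2 - 1356x - 468
(∇ + Δ) ∇ Δ f = -1680x^3 - 2712x
E_{-4/3} f = -7x^6 + 56x^5 - (572/3)x^4 + (9536/27)x^3 - (10112/27)x^2 + (17408/81)x - 37888/729
((3/2)E_{-4/3}) f = -(21/2)x^6 + 84x^5 - 286x^4 + (4768/9)x^3 - (5056/9)x^2 + (8704/27)x - 18944/243
D f = -42x^5 - 16x^3
∇ D f = -210x^4 + 420x^3 - 468x^2 + 258x - 58
((3/2)E_{-4/3} + ∇ ∘ D) f = -(21/2)x^6 + 84x^5 - 496x^4 + (8548/9)x^3 - (9268/9)x^2 + (15670/27)x - 33038/243
((∇ + Δ) ∘ ∇ ∘ Δ + ((3/2)E_{-4/3} + ∇ ∘ D)) f = -(21/2)x^6 + 84x^5 - 496x^4 - (6572/9)x^3 - (9268/9)x^2 - (57554/27)x - 33038/243


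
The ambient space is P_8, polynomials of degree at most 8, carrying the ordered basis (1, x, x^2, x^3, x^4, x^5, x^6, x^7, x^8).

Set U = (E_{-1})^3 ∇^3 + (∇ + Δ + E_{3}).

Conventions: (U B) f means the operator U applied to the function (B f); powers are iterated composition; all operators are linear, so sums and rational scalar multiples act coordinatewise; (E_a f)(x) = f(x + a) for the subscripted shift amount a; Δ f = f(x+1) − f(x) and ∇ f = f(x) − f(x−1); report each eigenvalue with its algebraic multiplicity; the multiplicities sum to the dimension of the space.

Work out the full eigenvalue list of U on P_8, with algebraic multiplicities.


λ = 1 (multiplicity 9)

image of 1: 1
image of x: x + 5
image of x^2: x^2 + 10x + 9
image of x^3: x^3 + 15x^2 + 27x + 35
image of x^4: x^4 + 20x^3 + 54x^2 + 140x - 27
image of x^5: x^5 + 25x^4 + 90x^3 + 350x^2 - 135x + 1475
image of x^6: x^6 + 30x^5 + 135x^4 + 700x^3 - 405x^2 + 8850x - 10611
image of x^7: x^7 + 35x^6 + 189x^5 + 1225x^4 - 945x^3 + 30975x^2 - 74277x + 94715
image of x^8: x^8 + 40x^7 + 252x^6 + 1960x^5 - 1890x^4 + 82600x^3 - 297108x^2 + 757720x - 691227
the matrix is upper triangular; its diagonal is (1, 1, 1, 1, 1, 1, 1, 1, 1)
for a triangular matrix the eigenvalues are the diagonal entries, with algebraic multiplicity their repetition count


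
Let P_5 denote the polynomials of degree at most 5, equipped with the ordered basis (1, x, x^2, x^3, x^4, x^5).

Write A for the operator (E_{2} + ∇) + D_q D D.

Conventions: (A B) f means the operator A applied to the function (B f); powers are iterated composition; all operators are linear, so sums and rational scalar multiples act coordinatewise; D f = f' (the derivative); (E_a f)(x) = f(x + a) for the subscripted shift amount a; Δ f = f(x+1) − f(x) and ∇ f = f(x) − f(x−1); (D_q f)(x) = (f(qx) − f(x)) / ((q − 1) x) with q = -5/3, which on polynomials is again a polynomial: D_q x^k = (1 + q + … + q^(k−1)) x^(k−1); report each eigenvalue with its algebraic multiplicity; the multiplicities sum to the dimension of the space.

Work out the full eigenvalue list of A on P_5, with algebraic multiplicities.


λ = 1 (multiplicity 6)

image of 1: 1
image of x: x + 3
image of x^2: x^2 + 6x + 3
image of x^3: x^3 + 9x^2 + 9x + 15
image of x^4: x^4 + 12x^3 + 18x^2 + 28x + 15
image of x^5: x^5 + 15x^4 + 30x^3 + (1190/9)x^2 + 75x + 33
the matrix is upper triangular; its diagonal is (1, 1, 1, 1, 1, 1)
for a triangular matrix the eigenvalues are the diagonal entries, with algebraic multiplicity their repetition count


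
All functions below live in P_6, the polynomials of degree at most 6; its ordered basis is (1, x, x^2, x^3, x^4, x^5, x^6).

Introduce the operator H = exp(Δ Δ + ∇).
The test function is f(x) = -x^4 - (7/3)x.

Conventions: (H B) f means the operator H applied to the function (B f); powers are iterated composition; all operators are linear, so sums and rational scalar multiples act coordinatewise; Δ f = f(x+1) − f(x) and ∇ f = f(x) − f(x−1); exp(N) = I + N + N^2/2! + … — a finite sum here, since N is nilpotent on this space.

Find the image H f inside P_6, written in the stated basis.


order-1 term: -4x^3 - 6x^2 - 28x - 46/3
order-2 term: -6x^2 - 12x - 31
order-3 term: -4x - 6
order-4 term: -1
the series for exp(Δ Δ + ∇) f terminates at order 4
exp(Δ Δ + ∇) f = -x^4 - 4x^3 - 12x^2 - (139/3)x - 160/3

the result is g(x) = -x^4 - 4x^3 - 12x^2 - (139/3)x - 160/3


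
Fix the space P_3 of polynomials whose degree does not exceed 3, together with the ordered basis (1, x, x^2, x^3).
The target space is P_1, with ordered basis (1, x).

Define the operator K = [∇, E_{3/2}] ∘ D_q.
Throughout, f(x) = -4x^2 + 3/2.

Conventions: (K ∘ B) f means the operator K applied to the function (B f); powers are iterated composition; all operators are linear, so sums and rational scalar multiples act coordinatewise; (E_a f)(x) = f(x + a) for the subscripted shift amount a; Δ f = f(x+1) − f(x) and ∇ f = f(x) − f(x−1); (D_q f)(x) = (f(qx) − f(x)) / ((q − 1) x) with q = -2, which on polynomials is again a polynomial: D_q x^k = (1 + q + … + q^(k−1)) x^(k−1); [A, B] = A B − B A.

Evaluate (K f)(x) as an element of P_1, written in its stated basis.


the result is g(x) = 0

D_q f = 4x
E_{3/2} D_q f = 4x + 6
∇ E_{3/2} D_q f = 4
∇ D_q f = 4
E_{3/2} ∇ D_q f = 4
[∇, E_{3/2}] D_q f = 0


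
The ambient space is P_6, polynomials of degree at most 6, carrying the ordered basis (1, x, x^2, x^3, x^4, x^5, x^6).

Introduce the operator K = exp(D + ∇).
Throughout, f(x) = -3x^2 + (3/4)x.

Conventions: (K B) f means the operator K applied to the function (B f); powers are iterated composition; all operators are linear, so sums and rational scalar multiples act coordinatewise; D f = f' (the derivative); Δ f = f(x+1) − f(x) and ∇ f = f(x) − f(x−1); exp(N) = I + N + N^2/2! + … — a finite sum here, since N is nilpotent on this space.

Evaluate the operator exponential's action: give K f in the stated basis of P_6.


order-1 term: -12x + 9/2
order-2 term: -12
the series for exp(D + ∇) f terminates at order 2
exp(D + ∇) f = -3x^2 - (45/4)x - 15/2

the result is g(x) = -3x^2 - (45/4)x - 15/2


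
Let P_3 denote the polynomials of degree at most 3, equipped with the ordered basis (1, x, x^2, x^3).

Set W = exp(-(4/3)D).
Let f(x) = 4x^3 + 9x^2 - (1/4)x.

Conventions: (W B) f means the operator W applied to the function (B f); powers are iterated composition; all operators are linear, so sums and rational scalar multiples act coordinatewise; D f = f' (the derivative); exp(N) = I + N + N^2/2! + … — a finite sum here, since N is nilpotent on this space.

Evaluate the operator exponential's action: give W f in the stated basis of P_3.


order-1 term: -16x^2 - 24x + 1/3
order-2 term: (64/3)x + 16
order-3 term: -256/27
the series for exp(-(4/3)D) f terminates at order 3
exp(-(4/3)D) f = 4x^3 - 7x^2 - (35/12)x + 185/27

the image equals g(x) = 4x^3 - 7x^2 - (35/12)x + 185/27


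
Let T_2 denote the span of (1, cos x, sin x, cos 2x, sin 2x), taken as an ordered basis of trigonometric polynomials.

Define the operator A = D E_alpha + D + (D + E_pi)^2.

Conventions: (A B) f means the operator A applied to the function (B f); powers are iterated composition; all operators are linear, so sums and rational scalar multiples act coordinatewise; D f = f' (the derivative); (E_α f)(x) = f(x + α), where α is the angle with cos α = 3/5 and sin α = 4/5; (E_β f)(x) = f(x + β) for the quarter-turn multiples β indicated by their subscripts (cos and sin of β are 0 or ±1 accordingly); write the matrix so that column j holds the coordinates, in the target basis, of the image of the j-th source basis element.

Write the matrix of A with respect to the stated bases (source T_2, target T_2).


the matrix is [[1, 0, 0, 0, 0]; [0, -4/5, -2/5, 0, 0]; [0, 2/5, -4/5, 0, 0]; [0, 0, 0, -123/25, 136/25]; [0, 0, 0, -136/25, -123/25]] (rows listed top to bottom)

image of 1: 1
image of cos x: -(4/5)cos x + (2/5)sin x
image of sin x: -(2/5)cos x - (4/5)sin x
image of cos 2x: -(123/25)cos 2x - (136/25)sin 2x
image of sin 2x: (136/25)cos 2x - (123/25)sin 2x
each image's coordinates form column j of the matrix


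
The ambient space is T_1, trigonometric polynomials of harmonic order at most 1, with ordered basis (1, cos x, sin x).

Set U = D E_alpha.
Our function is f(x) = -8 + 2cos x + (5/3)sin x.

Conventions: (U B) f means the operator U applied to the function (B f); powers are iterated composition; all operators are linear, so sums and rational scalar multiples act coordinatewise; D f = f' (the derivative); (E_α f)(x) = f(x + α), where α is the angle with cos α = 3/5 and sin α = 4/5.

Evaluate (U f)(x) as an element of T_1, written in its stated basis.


g(x) = -(3/5)cos x - (38/15)sin x

E_alpha f = -8 + (38/15)cos x - (3/5)sin x
D E_alpha f = -(3/5)cos x - (38/15)sin x


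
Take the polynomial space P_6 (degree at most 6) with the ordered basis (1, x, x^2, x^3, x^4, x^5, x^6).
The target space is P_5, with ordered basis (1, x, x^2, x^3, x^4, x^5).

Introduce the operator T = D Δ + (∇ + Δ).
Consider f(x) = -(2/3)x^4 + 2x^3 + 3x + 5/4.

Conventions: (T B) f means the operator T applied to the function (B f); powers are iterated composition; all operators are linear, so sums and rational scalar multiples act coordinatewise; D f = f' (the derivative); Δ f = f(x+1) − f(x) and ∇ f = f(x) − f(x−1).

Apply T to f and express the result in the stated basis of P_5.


Δ f = -(8/3)x^3 + 2x^2 + (10/3)x + 13/3
D Δ f = -8x^2 + 4x + 10/3
∇ f = -(8/3)x^3 + 10x^2 - (26/3)x + 17/3
Δ f = -(8/3)x^3 + 2x^2 + (10/3)x + 13/3
(∇ + Δ) f = -(16/3)x^3 + 12x^2 - (16/3)x + 10
(D Δ + (∇ + Δ)) f = -(16/3)x^3 + 4x^2 - (4/3)x + 40/3

g(x) = -(16/3)x^3 + 4x^2 - (4/3)x + 40/3


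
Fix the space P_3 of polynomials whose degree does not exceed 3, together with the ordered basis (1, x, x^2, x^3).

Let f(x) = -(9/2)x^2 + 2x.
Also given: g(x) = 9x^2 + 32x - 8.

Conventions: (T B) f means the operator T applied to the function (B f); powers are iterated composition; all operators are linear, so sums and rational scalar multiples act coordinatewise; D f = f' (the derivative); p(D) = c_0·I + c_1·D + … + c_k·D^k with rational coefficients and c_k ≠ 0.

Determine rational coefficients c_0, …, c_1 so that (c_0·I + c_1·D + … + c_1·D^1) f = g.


D^0 f = -(9/2)x^2 + 2x
D^1 f = -9x + 2
matching coefficients of g against c_0 f + c_1 Df + … from the top degree down determines the c_i
solution: c_0 = -2, c_1 = -4

p(D) = -2·I − 4·D, i.e. c_0 = -2, c_1 = -4


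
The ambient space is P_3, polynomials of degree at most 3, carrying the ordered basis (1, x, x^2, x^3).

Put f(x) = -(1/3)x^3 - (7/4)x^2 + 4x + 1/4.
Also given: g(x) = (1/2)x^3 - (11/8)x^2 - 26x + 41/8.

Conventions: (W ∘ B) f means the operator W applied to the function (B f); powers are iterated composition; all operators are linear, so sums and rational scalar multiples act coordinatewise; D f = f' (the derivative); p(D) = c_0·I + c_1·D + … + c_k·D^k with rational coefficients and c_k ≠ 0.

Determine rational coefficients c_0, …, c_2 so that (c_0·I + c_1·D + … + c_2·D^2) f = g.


p(D) = -(3/2)·I + 4·D + 3·D^2, i.e. c_0 = -3/2, c_1 = 4, c_2 = 3

D^0 f = -(1/3)x^3 - (7/4)x^2 + 4x + 1/4
D^1 f = -x^2 - (7/2)x + 4
D^2 f = -2x - 7/2
matching coefficients of g against c_0 f + c_1 Df + … from the top degree down determines the c_i
solution: c_0 = -3/2, c_1 = 4, c_2 = 3


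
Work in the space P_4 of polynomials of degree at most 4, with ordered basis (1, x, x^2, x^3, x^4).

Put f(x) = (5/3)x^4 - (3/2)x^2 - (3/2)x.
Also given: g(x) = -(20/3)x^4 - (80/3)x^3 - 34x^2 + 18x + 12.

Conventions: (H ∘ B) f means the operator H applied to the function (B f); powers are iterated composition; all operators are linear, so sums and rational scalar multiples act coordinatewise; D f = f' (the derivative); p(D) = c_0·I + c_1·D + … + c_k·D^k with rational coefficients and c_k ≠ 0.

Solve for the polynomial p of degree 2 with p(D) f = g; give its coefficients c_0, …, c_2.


c_0 = -4, c_1 = -4, c_2 = -2

D^0 f = (5/3)x^4 - (3/2)x^2 - (3/2)x
D^1 f = (20/3)x^3 - 3x - 3/2
D^2 f = 20x^2 - 3
matching coefficients of g against c_0 f + c_1 Df + … from the top degree down determines the c_i
solution: c_0 = -4, c_1 = -4, c_2 = -2


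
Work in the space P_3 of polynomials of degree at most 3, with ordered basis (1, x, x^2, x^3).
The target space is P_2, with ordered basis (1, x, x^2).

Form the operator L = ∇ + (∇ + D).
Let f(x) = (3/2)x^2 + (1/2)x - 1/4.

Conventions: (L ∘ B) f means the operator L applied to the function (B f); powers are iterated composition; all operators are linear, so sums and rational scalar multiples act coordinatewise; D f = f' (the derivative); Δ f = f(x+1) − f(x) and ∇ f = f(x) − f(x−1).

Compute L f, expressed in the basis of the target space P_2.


g(x) = 9x - 3/2

∇ f = 3x - 1
∇ f = 3x - 1
D f = 3x + 1/2
(∇ + D) f = 6x - 1/2
(∇ + (∇ + D)) f = 9x - 3/2


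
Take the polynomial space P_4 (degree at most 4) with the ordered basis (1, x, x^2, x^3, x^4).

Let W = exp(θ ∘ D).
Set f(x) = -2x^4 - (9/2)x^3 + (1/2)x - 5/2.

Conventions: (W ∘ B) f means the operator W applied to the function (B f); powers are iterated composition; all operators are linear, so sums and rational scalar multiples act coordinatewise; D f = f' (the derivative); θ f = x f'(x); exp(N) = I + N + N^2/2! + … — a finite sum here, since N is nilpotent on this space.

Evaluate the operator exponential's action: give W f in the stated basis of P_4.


order-1 term: -24x^3 - 27x^2
order-2 term: -72x^2 - 27x
order-3 term: -48x
the series for exp(θ ∘ D) f terminates at order 3
exp(θ ∘ D) f = -2x^4 - (57/2)x^3 - 99x^2 - (149/2)x - 5/2

the result is g(x) = -2x^4 - (57/2)x^3 - 99x^2 - (149/2)x - 5/2


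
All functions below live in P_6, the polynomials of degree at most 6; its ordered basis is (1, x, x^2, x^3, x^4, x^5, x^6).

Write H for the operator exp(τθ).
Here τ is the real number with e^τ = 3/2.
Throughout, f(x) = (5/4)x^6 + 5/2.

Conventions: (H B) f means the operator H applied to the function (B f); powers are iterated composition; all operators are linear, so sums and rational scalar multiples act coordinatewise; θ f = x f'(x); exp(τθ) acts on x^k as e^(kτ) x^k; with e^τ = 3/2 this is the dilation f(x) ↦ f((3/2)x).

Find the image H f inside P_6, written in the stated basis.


exp(τθ) x^k = e^(kτ) x^k; with e^τ = 3/2 this sends x^k to (3/2)^k x^k
x^6 ↦ 729/64 x^6
applying this coordinatewise to f: exp(τθ) f = (3645/256)x^6 + 5/2

g(x) = (3645/256)x^6 + 5/2


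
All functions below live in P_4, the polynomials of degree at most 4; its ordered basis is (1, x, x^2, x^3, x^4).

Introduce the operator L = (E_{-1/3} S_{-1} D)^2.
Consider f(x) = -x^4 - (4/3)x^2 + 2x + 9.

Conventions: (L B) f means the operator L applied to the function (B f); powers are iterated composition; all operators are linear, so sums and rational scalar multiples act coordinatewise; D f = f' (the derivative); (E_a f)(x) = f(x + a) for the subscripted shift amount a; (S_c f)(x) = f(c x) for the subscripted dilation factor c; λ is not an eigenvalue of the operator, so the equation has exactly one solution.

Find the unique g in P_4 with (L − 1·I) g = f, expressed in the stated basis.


write g with unknown coordinates in the stated basis and equate coefficients in (L − 1·I) g = f
solving from the highest basis element down gives g = x^4 - (32/3)x^2 - 2x + 37/3
check: L g = -12x^2 + 64/3
so L g − 1·g = -x^4 - (4/3)x^2 + 2x + 9 = f ✓

the result is g(x) = x^4 - (32/3)x^2 - 2x + 37/3


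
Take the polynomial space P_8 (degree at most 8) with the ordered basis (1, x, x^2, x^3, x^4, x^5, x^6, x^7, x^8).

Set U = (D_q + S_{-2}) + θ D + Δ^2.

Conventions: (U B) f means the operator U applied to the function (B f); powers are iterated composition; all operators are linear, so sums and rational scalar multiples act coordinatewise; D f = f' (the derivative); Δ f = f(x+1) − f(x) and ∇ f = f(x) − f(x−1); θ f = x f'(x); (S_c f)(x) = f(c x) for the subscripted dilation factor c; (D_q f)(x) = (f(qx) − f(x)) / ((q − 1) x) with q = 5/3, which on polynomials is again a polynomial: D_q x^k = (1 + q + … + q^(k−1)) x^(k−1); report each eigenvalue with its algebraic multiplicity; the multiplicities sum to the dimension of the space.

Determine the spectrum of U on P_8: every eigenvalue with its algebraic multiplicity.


image of 1: 1
image of x: -2x + 1
image of x^2: 4x^2 + (14/3)x + 2
image of x^3: -8x^3 + (103/9)x^2 + 6x + 6
image of x^4: 16x^4 + (596/27)x^3 + 12x^2 + 24x + 14
image of x^5: -32x^5 + (3061/81)x^4 + 20x^3 + 60x^2 + 70x + 30
image of x^6: 64x^6 + (14738/243)x^5 + 30x^4 + 120x^3 + 210x^2 + 180x + 62
image of x^7: -128x^7 + (68587/729)x^6 + 42x^5 + 210x^4 + 490x^3 + 630x^2 + 434x + 126
image of x^8: 256x^8 + (314504/2187)x^7 + 56x^6 + 336x^5 + 980x^4 + 1680x^3 + 1736x^2 + 1008x + 254
the matrix is upper triangular; its diagonal is (1, -2, 4, -8, 16, -32, 64, -128, 256)
for a triangular matrix the eigenvalues are the diagonal entries, with algebraic multiplicity their repetition count

λ = -128 (multiplicity 1), λ = -32 (multiplicity 1), λ = -8 (multiplicity 1), λ = -2 (multiplicity 1), λ = 1 (multiplicity 1), λ = 4 (multiplicity 1), λ = 16 (multiplicity 1), λ = 64 (multiplicity 1), λ = 256 (multiplicity 1)
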